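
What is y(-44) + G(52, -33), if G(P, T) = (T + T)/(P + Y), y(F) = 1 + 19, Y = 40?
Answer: 887/46 ≈ 19.283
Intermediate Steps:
y(F) = 20
G(P, T) = 2*T/(40 + P) (G(P, T) = (T + T)/(P + 40) = (2*T)/(40 + P) = 2*T/(40 + P))
y(-44) + G(52, -33) = 20 + 2*(-33)/(40 + 52) = 20 + 2*(-33)/92 = 20 + 2*(-33)*(1/92) = 20 - 33/46 = 887/46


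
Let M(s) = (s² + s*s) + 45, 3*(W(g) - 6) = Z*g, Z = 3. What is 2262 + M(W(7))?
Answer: 2645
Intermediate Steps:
W(g) = 6 + g (W(g) = 6 + (3*g)/3 = 6 + g)
M(s) = 45 + 2*s² (M(s) = (s² + s²) + 45 = 2*s² + 45 = 45 + 2*s²)
2262 + M(W(7)) = 2262 + (45 + 2*(6 + 7)²) = 2262 + (45 + 2*13²) = 2262 + (45 + 2*169) = 2262 + (45 + 338) = 2262 + 383 = 2645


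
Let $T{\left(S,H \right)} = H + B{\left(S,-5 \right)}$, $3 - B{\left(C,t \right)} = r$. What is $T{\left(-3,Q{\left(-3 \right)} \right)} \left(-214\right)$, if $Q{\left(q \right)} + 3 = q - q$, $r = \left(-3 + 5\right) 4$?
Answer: $1712$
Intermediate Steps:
$r = 8$ ($r = 2 \cdot 4 = 8$)
$B{\left(C,t \right)} = -5$ ($B{\left(C,t \right)} = 3 - 8 = -5$)
$Q{\left(q \right)} = -3$ ($Q{\left(q \right)} = -3 + \left(q - q\right) = -3 + 0 = -3$)
$T{\left(S,H \right)} = -5 + H$ ($T{\left(S,H \right)} = H - 5 = -5 + H$)
$T{\left(-3,Q{\left(-3 \right)} \right)} \left(-214\right) = \left(-5 - 3\right) \left(-214\right) = \left(-8\right) \left(-214\right) = 1712$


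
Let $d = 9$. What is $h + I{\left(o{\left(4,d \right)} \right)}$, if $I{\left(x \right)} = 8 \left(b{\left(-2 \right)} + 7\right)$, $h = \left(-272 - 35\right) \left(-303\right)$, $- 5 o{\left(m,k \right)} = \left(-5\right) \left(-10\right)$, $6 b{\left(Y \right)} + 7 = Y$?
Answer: $93065$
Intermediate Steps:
$b{\left(Y \right)} = - \frac{7}{6} + \frac{Y}{6}$
$o{\left(m,k \right)} = -10$ ($o{\left(m,k \right)} = - \frac{\left(-5\right) \left(-10\right)}{5} = \left(- \frac{1}{5}\right) 50 = -10$)
$h = 93021$ ($h = \left(-307\right) \left(-303\right) = 93021$)
$I{\left(x \right)} = 44$ ($I{\left(x \right)} = 8 \left(\left(- \frac{7}{6} + \frac{1}{6} \left(-2\right)\right) + 7\right) = 8 \left(\left(- \frac{7}{6} - \frac{1}{3}\right) + 7\right) = 8 \left(- \frac{3}{2} + 7\right) = 8 \cdot \frac{11}{2} = 44$)
$h + I{\left(o{\left(4,d \right)} \right)} = 93021 + 44 = 93065$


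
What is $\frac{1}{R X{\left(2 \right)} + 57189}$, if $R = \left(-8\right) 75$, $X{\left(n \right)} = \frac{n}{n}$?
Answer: $\frac{1}{56589} \approx 1.7671 \cdot 10^{-5}$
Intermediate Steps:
$X{\left(n \right)} = 1$
$R = -600$
$\frac{1}{R X{\left(2 \right)} + 57189} = \frac{1}{\left(-600\right) 1 + 57189} = \frac{1}{-600 + 57189} = \frac{1}{56589}$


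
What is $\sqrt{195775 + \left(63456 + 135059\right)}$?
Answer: $3 \sqrt{43810} \approx 627.92$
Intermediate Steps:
$\sqrt{195775 + \left(63456 + 135059\right)} = \sqrt{195775 + 198515} = \sqrt{394290} = 3 \sqrt{43810}$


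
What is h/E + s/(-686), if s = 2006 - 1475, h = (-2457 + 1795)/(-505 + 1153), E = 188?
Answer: -16285669/20892816 ≈ -0.77949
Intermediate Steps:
h = -331/324 (h = -662/648 = -662*1/648 = -331/324 ≈ -1.0216)
s = 531
h/E + s/(-686) = -331/324/188 + 531/(-686) = -331/324*1/188 + 531*(-1/686) = -331/60912 - 531/686 = -16285669/20892816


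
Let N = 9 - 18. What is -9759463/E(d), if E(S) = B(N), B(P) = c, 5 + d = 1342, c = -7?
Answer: 1394209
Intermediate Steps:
N = -9
d = 1337 (d = -5 + 1342 = 1337)
B(P) = -7
E(S) = -7
-9759463/E(d) = -9759463/(-7) = -9759463*(-1/7) = 1394209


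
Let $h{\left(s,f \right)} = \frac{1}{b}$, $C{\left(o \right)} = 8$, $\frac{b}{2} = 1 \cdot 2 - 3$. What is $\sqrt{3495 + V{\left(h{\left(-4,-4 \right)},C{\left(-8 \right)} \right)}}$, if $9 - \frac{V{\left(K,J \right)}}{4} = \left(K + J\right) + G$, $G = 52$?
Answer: $\sqrt{3293} \approx 57.385$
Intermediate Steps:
$b = -2$ ($b = 2 \left(1 \cdot 2 - 3\right) = 2 \left(2 - 3\right) = 2 \left(-1\right) = -2$)
$h{\left(s,f \right)} = - \frac{1}{2}$ ($h{\left(s,f \right)} = \frac{1}{-2} = - \frac{1}{2}$)
$V{\left(K,J \right)} = -172 - 4 J - 4 K$ ($V{\left(K,J \right)} = 36 - 4 \left(\left(K + J\right) + 52\right) = 36 - 4 \left(\left(J + K\right) + 52\right) = 36 - 4 \left(52 + J + K\right) = 36 - \left(208 + 4 J + 4 K\right) = -172 - 4 J - 4 K$)
$\sqrt{3495 + V{\left(h{\left(-4,-4 \right)},C{\left(-8 \right)} \right)}} = \sqrt{3495 - 202} = \sqrt{3293}$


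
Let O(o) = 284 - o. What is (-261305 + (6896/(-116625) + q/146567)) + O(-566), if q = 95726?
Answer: -4452045190431907/17093376375 ≈ -2.6045e+5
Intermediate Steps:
(-261305 + (6896/(-116625) + q/146567)) + O(-566) = (-261305 + (6896/(-116625) + 95726/146567)) + (284 - 1*(-566)) = (-261305 + (6896*(-1/116625) + 95726*(1/146567))) + (284 + 566) = (-261305 + (-6896/116625 + 95726/146567)) + 850 = (-261305 + 10153318718/17093376375) + 850 = -4466574560350657/17093376375 + 850 = -4452045190431907/17093376375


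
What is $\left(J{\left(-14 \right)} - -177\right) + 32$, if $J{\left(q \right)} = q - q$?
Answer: $209$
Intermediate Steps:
$J{\left(q \right)} = 0$
$\left(J{\left(-14 \right)} - -177\right) + 32 = \left(0 - -177\right) + 32 = \left(0 + 177\right) + 32 = 177 + 32 = 209$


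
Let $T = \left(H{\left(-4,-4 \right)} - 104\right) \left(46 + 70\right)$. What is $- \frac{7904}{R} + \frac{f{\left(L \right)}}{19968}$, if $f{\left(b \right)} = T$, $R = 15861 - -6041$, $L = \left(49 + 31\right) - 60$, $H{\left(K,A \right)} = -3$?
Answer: $- \frac{53709337}{54667392} \approx -0.98248$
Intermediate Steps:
$L = 20$ ($L = 80 - 60 = 20$)
$R = 21902$ ($R = 15861 + 6041 = 21902$)
$T = -12412$ ($T = \left(-3 - 104\right) \left(46 + 70\right) = \left(-107\right) 116 = -12412$)
$f{\left(b \right)} = -12412$
$- \frac{7904}{R} + \frac{f{\left(L \right)}}{19968} = - \frac{7904}{21902} - \frac{12412}{19968} = \left(-7904\right) \frac{1}{21902} - \frac{3103}{4992} = - \frac{3952}{10951} - \frac{3103}{4992} = - \frac{53709337}{54667392}$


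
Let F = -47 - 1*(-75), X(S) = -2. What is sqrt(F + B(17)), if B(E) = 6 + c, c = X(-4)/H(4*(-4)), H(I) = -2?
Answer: sqrt(35) ≈ 5.9161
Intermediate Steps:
F = 28 (F = -47 + 75 = 28)
c = 1 (c = -2/(-2) = -2*(-1/2) = 1)
B(E) = 7 (B(E) = 6 + 1 = 7)
sqrt(F + B(17)) = sqrt(28 + 7) = sqrt(35)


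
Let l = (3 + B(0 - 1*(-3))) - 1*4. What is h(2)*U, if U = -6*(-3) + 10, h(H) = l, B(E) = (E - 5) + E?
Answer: 0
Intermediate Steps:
B(E) = -5 + 2*E (B(E) = (-5 + E) + E = -5 + 2*E)
l = 0 (l = (3 + (-5 + 2*(0 - 1*(-3)))) - 1*4 = (3 + (-5 + 2*(0 + 3))) - 4 = (3 + (-5 + 2*3)) - 4 = (3 + (-5 + 6)) - 4 = (3 + 1) - 4 = 4 - 4 = 0)
h(H) = 0
U = 28 (U = 18 + 10 = 28)
h(2)*U = 0*28 = 0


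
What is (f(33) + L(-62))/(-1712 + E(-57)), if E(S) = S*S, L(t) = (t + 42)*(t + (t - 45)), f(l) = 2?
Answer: 3382/1537 ≈ 2.2004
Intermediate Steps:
L(t) = (-45 + 2*t)*(42 + t) (L(t) = (42 + t)*(t + (-45 + t)) = (42 + t)*(-45 + 2*t) = (-45 + 2*t)*(42 + t))
E(S) = S²
(f(33) + L(-62))/(-1712 + E(-57)) = (2 + (-1890 + 2*(-62)² + 39*(-62)))/(-1712 + (-57)²) = (2 + (-1890 + 2*3844 - 2418))/(-1712 + 3249) = (2 + (-1890 + 7688 - 2418))/1537 = (2 + 3380)*(1/1537) = 3382*(1/1537) = 3382/1537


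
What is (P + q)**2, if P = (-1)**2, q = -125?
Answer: 15376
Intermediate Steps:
P = 1
(P + q)**2 = (1 - 125)**2 = (-124)**2 = 15376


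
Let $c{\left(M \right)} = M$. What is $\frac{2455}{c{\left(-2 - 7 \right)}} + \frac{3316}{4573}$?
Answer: $- \frac{11196871}{41157} \approx -272.05$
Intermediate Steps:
$\frac{2455}{c{\left(-2 - 7 \right)}} + \frac{3316}{4573} = \frac{2455}{-2 - 7} + \frac{3316}{4573} = \frac{2455}{-9} + 3316 \cdot \frac{1}{4573} = 2455 \left(- \frac{1}{9}\right) + \frac{3316}{4573} = - \frac{2455}{9} + \frac{3316}{4573} = - \frac{11196871}{41157}$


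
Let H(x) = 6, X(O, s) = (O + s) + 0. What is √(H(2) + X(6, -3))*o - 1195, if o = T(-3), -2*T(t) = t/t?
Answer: -2393/2 ≈ -1196.5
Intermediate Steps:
T(t) = -½ (T(t) = -t/(2*t) = -½*1 = -½)
o = -½ ≈ -0.50000
X(O, s) = O + s
√(H(2) + X(6, -3))*o - 1195 = √(6 + (6 - 3))*(-½) - 1195 = √(6 + 3)*(-½) - 1195 = √9*(-½) - 1195 = 3*(-½) - 1195 = -3/2 - 1195 = -2393/2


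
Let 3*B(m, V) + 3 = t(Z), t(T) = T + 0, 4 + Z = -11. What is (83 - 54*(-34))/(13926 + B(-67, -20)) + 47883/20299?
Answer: 705485141/282562080 ≈ 2.4967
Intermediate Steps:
Z = -15 (Z = -4 - 11 = -15)
t(T) = T
B(m, V) = -6 (B(m, V) = -1 + (⅓)*(-15) = -1 - 5 = -6)
(83 - 54*(-34))/(13926 + B(-67, -20)) + 47883/20299 = (83 - 54*(-34))/(13926 - 6) + 47883/20299 = (83 + 1836)/13920 + 47883*(1/20299) = 1919*(1/13920) + 47883/20299 = 1919/13920 + 47883/20299 = 705485141/282562080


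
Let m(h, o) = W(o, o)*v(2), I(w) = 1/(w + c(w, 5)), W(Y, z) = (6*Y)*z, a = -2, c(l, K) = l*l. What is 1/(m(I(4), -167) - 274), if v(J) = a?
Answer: -1/334942 ≈ -2.9856e-6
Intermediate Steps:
c(l, K) = l²
v(J) = -2
W(Y, z) = 6*Y*z
I(w) = 1/(w + w²)
m(h, o) = -12*o² (m(h, o) = (6*o*o)*(-2) = (6*o²)*(-2) = -12*o²)
1/(m(I(4), -167) - 274) = 1/(-12*(-167)² - 274) = 1/(-12*27889 - 274) = 1/(-334668 - 274) = 1/(-334942) = -1/334942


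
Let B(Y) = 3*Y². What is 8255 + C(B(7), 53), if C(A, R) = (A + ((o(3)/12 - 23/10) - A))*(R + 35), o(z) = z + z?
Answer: 40483/5 ≈ 8096.6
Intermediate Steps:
o(z) = 2*z
C(A, R) = -63 - 9*R/5 (C(A, R) = (A + (((2*3)/12 - 23/10) - A))*(R + 35) = (A + ((6*(1/12) - 23*⅒) - A))*(35 + R) = (A + ((½ - 23/10) - A))*(35 + R) = (A + (-9/5 - A))*(35 + R) = -9*(35 + R)/5 = -63 - 9*R/5)
8255 + C(B(7), 53) = 8255 + (-63 - 9/5*53) = 8255 + (-63 - 477/5) = 8255 - 792/5 = 40483/5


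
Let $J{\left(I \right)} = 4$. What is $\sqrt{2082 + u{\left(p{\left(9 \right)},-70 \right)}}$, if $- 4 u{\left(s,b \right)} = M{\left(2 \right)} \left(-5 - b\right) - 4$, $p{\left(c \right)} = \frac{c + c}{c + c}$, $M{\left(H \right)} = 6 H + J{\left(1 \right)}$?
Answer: $\sqrt{1823} \approx 42.697$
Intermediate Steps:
$M{\left(H \right)} = 4 + 6 H$ ($M{\left(H \right)} = 6 H + 4 = 4 + 6 H$)
$p{\left(c \right)} = 1$ ($p{\left(c \right)} = \frac{2 c}{2 c} = 2 c \frac{1}{2 c} = 1$)
$u{\left(s,b \right)} = 21 + 4 b$ ($u{\left(s,b \right)} = - \frac{\left(4 + 6 \cdot 2\right) \left(-5 - b\right) - 4}{4} = - \frac{\left(4 + 12\right) \left(-5 - b\right) - 4}{4} = - \frac{16 \left(-5 - b\right) - 4}{4} = - \frac{\left(-80 - 16 b\right) - 4}{4} = - \frac{-84 - 16 b}{4} = 21 + 4 b$)
$\sqrt{2082 + u{\left(p{\left(9 \right)},-70 \right)}} = \sqrt{2082 + \left(21 + 4 \left(-70\right)\right)} = \sqrt{2082 + \left(21 - 280\right)} = \sqrt{2082 - 259} = \sqrt{1823}$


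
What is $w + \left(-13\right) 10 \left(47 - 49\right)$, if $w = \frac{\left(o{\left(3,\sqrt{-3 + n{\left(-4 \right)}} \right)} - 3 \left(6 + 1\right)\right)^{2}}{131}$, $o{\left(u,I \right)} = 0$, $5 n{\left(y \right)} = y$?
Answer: $\frac{34501}{131} \approx 263.37$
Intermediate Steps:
$n{\left(y \right)} = \frac{y}{5}$
$w = \frac{441}{131}$ ($w = \frac{\left(0 - 3 \left(6 + 1\right)\right)^{2}}{131} = \left(0 - 21\right)^{2} \cdot \frac{1}{131} = \left(-21\right)^{2} \cdot \frac{1}{131} = 441 \cdot \frac{1}{131} = \frac{441}{131} \approx 3.3664$)
$w + \left(-13\right) 10 \left(47 - 49\right) = \frac{441}{131} + \left(-13\right) 10 \left(47 - 49\right) = \frac{441}{131} - 130 \left(47 - 49\right) = \frac{441}{131} - -260 = \frac{441}{131} + 260 = \frac{34501}{131}$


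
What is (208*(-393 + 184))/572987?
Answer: -43472/572987 ≈ -0.075869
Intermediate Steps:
(208*(-393 + 184))/572987 = (208*(-209))*(1/572987) = -43472*1/572987 = -43472/572987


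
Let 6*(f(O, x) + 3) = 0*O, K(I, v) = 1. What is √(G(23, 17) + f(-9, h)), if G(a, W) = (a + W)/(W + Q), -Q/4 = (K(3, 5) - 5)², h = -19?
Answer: I*√8507/47 ≈ 1.9624*I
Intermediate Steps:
f(O, x) = -3 (f(O, x) = -3 + (0*O)/6 = -3 + (⅙)*0 = -3 + 0 = -3)
Q = -64 (Q = -4*(1 - 5)² = -4*(-4)² = -4*16 = -64)
G(a, W) = (W + a)/(-64 + W) (G(a, W) = (a + W)/(W - 64) = (W + a)/(-64 + W))
√(G(23, 17) + f(-9, h)) = √((17 + 23)/(-64 + 17) - 3) = √(40/(-47) - 3) = √(-1/47*40 - 3) = √(-40/47 - 3) = √(-181/47) = I*√8507/47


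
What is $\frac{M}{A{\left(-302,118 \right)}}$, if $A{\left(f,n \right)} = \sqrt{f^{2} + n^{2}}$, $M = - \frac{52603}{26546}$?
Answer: $- \frac{52603 \sqrt{26282}}{1395363944} \approx -0.0061116$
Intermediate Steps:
$M = - \frac{52603}{26546}$ ($M = \left(-52603\right) \frac{1}{26546} = - \frac{52603}{26546} \approx -1.9816$)
$\frac{M}{A{\left(-302,118 \right)}} = - \frac{52603}{26546 \sqrt{\left(-302\right)^{2} + 118^{2}}} = - \frac{52603}{26546 \sqrt{91204 + 13924}} = - \frac{52603}{26546 \sqrt{105128}} = - \frac{52603}{26546 \cdot 2 \sqrt{26282}} = - \frac{52603 \frac{\sqrt{26282}}{52564}}{26546} = - \frac{52603 \sqrt{26282}}{1395363944}$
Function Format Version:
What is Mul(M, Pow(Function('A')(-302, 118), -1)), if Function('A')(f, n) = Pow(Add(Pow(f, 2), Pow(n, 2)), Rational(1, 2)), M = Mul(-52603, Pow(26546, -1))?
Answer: Mul(Rational(-52603, 1395363944), Pow(26282, Rational(1, 2))) ≈ -0.0061116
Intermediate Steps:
M = Rational(-52603, 26546) (M = Mul(-52603, Rational(1, 26546)) = Rational(-52603, 26546) ≈ -1.9816)
Mul(M, Pow(Function('A')(-302, 118), -1)) = Mul(Rational(-52603, 26546), Pow(Pow(Add(Pow(-302, 2), Pow(118, 2)), Rational(1, 2)), -1)) = Mul(Rational(-52603, 26546), Pow(Pow(Add(91204, 13924), Rational(1, 2)), -1)) = Mul(Rational(-52603, 26546), Pow(Pow(105128, Rational(1, 2)), -1)) = Mul(Rational(-52603, 26546), Pow(Mul(2, Pow(26282, Rational(1, 2))), -1)) = Mul(Rational(-52603, 26546), Mul(Rational(1, 52564), Pow(26282, Rational(1, 2)))) = Mul(Rational(-52603, 1395363944), Pow(26282, Rational(1, 2)))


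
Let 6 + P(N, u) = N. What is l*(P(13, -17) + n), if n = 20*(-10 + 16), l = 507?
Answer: 64389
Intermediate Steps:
P(N, u) = -6 + N
n = 120 (n = 20*6 = 120)
l*(P(13, -17) + n) = 507*((-6 + 13) + 120) = 507*(7 + 120) = 507*127 = 64389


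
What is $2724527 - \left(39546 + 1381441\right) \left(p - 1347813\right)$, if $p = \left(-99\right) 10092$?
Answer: $3334946955554$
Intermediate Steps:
$p = -999108$
$2724527 - \left(39546 + 1381441\right) \left(p - 1347813\right) = 2724527 - \left(39546 + 1381441\right) \left(-999108 - 1347813\right) = 2724527 - 1420987 \left(-2346921\right) = 2724527 - -3334944231027 = 2724527 + 3334944231027 = 3334946955554$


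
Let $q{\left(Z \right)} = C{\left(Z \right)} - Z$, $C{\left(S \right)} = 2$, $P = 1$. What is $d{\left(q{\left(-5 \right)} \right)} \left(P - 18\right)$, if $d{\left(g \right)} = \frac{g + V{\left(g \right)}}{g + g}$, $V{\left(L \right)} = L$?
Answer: $-17$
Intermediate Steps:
$q{\left(Z \right)} = 2 - Z$
$d{\left(g \right)} = 1$ ($d{\left(g \right)} = \frac{g + g}{g + g} = \frac{2 g}{2 g} = 2 g \frac{1}{2 g} = 1$)
$d{\left(q{\left(-5 \right)} \right)} \left(P - 18\right) = 1 \left(1 - 18\right) = 1 \left(-17\right) = -17$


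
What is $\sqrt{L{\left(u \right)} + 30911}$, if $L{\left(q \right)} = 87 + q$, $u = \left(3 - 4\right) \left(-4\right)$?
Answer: $\sqrt{31002} \approx 176.07$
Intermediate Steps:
$u = 4$ ($u = \left(-1\right) \left(-4\right) = 4$)
$\sqrt{L{\left(u \right)} + 30911} = \sqrt{\left(87 + 4\right) + 30911} = \sqrt{91 + 30911} = \sqrt{31002}$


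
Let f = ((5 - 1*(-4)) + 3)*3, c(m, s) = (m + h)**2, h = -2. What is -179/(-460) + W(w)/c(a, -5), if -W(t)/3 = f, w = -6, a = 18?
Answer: -241/7360 ≈ -0.032745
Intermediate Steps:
c(m, s) = (-2 + m)**2 (c(m, s) = (m - 2)**2 = (-2 + m)**2)
f = 36 (f = ((5 + 4) + 3)*3 = (9 + 3)*3 = 12*3 = 36)
W(t) = -108 (W(t) = -3*36 = -108)
-179/(-460) + W(w)/c(a, -5) = -179/(-460) - 108/(-2 + 18)**2 = -179*(-1/460) - 108/(16**2) = 179/460 - 108/256 = 179/460 - 108*1/256 = 179/460 - 27/64 = -241/7360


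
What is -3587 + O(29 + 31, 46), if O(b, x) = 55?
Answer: -3532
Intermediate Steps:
-3587 + O(29 + 31, 46) = -3587 + 55 = -3532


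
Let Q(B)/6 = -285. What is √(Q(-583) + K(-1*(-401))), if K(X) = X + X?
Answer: 2*I*√227 ≈ 30.133*I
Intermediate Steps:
Q(B) = -1710 (Q(B) = 6*(-285) = -1710)
K(X) = 2*X
√(Q(-583) + K(-1*(-401))) = √(-1710 + 2*(-1*(-401))) = √(-1710 + 2*401) = √(-1710 + 802) = √(-908) = 2*I*√227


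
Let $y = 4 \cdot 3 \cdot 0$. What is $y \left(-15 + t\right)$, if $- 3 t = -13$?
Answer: $0$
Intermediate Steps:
$t = \frac{13}{3}$ ($t = \left(- \frac{1}{3}\right) \left(-13\right) = \frac{13}{3} \approx 4.3333$)
$y = 0$ ($y = 12 \cdot 0 = 0$)
$y \left(-15 + t\right) = 0 \left(-15 + \frac{13}{3}\right) = 0 \left(- \frac{32}{3}\right) = 0$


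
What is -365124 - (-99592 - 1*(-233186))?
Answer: -498718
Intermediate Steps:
-365124 - (-99592 - 1*(-233186)) = -365124 - (-99592 + 233186) = -365124 - 1*133594 = -365124 - 133594 = -498718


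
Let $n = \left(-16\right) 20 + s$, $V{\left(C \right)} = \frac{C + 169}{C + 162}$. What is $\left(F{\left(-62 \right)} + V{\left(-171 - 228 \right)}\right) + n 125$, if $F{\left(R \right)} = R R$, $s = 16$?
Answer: $- \frac{8094742}{237} \approx -34155.0$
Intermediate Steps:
$F{\left(R \right)} = R^{2}$
$V{\left(C \right)} = \frac{169 + C}{162 + C}$
$n = -304$ ($n = \left(-16\right) 20 + 16 = -320 + 16 = -304$)
$\left(F{\left(-62 \right)} + V{\left(-171 - 228 \right)}\right) + n 125 = \left(\left(-62\right)^{2} + \frac{169 - 399}{162 - 399}\right) - 38000 = \left(3844 + \frac{169 - 399}{162 - 399}\right) - 38000 = \left(3844 + \frac{1}{-237} \left(-230\right)\right) - 38000 = \left(3844 - - \frac{230}{237}\right) - 38000 = \left(3844 + \frac{230}{237}\right) - 38000 = \frac{911258}{237} - 38000 = - \frac{8094742}{237}$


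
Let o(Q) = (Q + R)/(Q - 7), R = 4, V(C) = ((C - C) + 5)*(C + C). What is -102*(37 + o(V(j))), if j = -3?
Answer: -142290/37 ≈ -3845.7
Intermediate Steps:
V(C) = 10*C (V(C) = (0 + 5)*(2*C) = 5*(2*C) = 10*C)
o(Q) = (4 + Q)/(-7 + Q) (o(Q) = (Q + 4)/(Q - 7) = (4 + Q)/(-7 + Q))
-102*(37 + o(V(j))) = -102*(37 + (4 + 10*(-3))/(-7 + 10*(-3))) = -102*(37 + (4 - 30)/(-7 - 30)) = -102*(37 - 26/(-37)) = -102*(37 - 1/37*(-26)) = -102*(37 + 26/37) = -102*1395/37 = -142290/37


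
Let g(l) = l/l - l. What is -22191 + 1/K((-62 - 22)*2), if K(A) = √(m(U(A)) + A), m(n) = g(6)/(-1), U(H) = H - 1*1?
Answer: -22191 - I*√163/163 ≈ -22191.0 - 0.078326*I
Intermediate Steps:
U(H) = -1 + H (U(H) = H - 1 = -1 + H)
g(l) = 1 - l
m(n) = 5 (m(n) = (1 - 1*6)/(-1) = (1 - 6)*(-1) = -5*(-1) = 5)
K(A) = √(5 + A)
-22191 + 1/K((-62 - 22)*2) = -22191 + 1/(√(5 + (-62 - 22)*2)) = -22191 + 1/(√(5 - 84*2)) = -22191 + 1/(√(5 - 168)) = -22191 + 1/(√(-163)) = -22191 + 1/(I*√163) = -22191 - I*√163/163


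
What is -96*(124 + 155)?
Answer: -26784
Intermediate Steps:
-96*(124 + 155) = -96*279 = -26784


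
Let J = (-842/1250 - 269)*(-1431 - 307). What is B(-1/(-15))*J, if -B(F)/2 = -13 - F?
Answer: 38276571872/3125 ≈ 1.2248e+7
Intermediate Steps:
J = 292932948/625 (J = (-842*1/1250 - 269)*(-1738) = (-421/625 - 269)*(-1738) = -168546/625*(-1738) = 292932948/625 ≈ 4.6869e+5)
B(F) = 26 + 2*F (B(F) = -2*(-13 - F) = 26 + 2*F)
B(-1/(-15))*J = (26 + 2*(-1/(-15)))*(292932948/625) = (26 + 2*(-1*(-1/15)))*(292932948/625) = (26 + 2*(1/15))*(292932948/625) = (26 + 2/15)*(292932948/625) = (392/15)*(292932948/625) = 38276571872/3125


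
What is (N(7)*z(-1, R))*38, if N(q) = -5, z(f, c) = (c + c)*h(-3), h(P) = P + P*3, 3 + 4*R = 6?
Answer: 3420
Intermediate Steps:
R = ¾ (R = -¾ + (¼)*6 = -¾ + 3/2 = ¾ ≈ 0.75000)
h(P) = 4*P (h(P) = P + 3*P = 4*P)
z(f, c) = -24*c (z(f, c) = (c + c)*(4*(-3)) = (2*c)*(-12) = -24*c)
(N(7)*z(-1, R))*38 = -(-120)*3/4*38 = -5*(-18)*38 = 90*38 = 3420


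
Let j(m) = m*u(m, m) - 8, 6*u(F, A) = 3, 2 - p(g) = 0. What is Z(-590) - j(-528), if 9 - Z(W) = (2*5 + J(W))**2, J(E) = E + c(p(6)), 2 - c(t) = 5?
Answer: -339608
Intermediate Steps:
p(g) = 2 (p(g) = 2 - 1*0 = 2 + 0 = 2)
c(t) = -3 (c(t) = 2 - 1*5 = 2 - 5 = -3)
u(F, A) = 1/2 (u(F, A) = (1/6)*3 = 1/2)
J(E) = -3 + E (J(E) = E - 3 = -3 + E)
j(m) = -8 + m/2 (j(m) = m*(1/2) - 8 = m/2 - 8 = -8 + m/2)
Z(W) = 9 - (7 + W)**2 (Z(W) = 9 - (2*5 + (-3 + W))**2 = 9 - (10 + (-3 + W))**2 = 9 - (7 + W)**2)
Z(-590) - j(-528) = (9 - (7 - 590)**2) - (-8 + (1/2)*(-528)) = (9 - 1*(-583)**2) - (-8 - 264) = (9 - 1*339889) - 1*(-272) = (9 - 339889) + 272 = -339880 + 272 = -339608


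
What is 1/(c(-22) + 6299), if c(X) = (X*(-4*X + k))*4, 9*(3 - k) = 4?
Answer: -9/15029 ≈ -0.00059884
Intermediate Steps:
k = 23/9 (k = 3 - ⅑*4 = 3 - 4/9 = 23/9 ≈ 2.5556)
c(X) = 4*X*(23/9 - 4*X) (c(X) = (X*(-4*X + 23/9))*4 = (X*(23/9 - 4*X))*4 = 4*X*(23/9 - 4*X))
1/(c(-22) + 6299) = 1/((4/9)*(-22)*(23 - 36*(-22)) + 6299) = 1/((4/9)*(-22)*(23 + 792) + 6299) = 1/((4/9)*(-22)*815 + 6299) = 1/(-71720/9 + 6299) = 1/(-15029/9) = -9/15029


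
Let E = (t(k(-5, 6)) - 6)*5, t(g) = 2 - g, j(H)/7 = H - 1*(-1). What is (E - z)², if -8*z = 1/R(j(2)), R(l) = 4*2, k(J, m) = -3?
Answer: 101761/4096 ≈ 24.844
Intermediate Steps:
j(H) = 7 + 7*H (j(H) = 7*(H - 1*(-1)) = 7*(H + 1) = 7*(1 + H) = 7 + 7*H)
R(l) = 8
E = -5 (E = ((2 - 1*(-3)) - 6)*5 = ((2 + 3) - 6)*5 = (5 - 6)*5 = -1*5 = -5)
z = -1/64 (z = -⅛/8 = -⅛*⅛ = -1/64 ≈ -0.015625)
(E - z)² = (-5 - 1*(-1/64))² = (-5 + 1/64)² = (-319/64)² = 101761/4096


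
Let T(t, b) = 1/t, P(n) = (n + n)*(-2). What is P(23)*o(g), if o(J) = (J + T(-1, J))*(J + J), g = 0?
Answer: 0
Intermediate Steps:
P(n) = -4*n (P(n) = (2*n)*(-2) = -4*n)
o(J) = 2*J*(-1 + J) (o(J) = (J + 1/(-1))*(J + J) = (J - 1)*(2*J) = (-1 + J)*(2*J) = 2*J*(-1 + J))
P(23)*o(g) = (-4*23)*(2*0*(-1 + 0)) = -184*0*(-1) = -92*0 = 0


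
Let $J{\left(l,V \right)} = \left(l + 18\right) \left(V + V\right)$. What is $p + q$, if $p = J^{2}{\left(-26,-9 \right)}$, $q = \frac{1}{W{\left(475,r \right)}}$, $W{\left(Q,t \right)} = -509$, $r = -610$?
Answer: $\frac{10554623}{509} \approx 20736.0$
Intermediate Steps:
$J{\left(l,V \right)} = 2 V \left(18 + l\right)$ ($J{\left(l,V \right)} = \left(18 + l\right) 2 V = 2 V \left(18 + l\right)$)
$q = - \frac{1}{509}$ ($q = \frac{1}{-509} = - \frac{1}{509} \approx -0.0019646$)
$p = 20736$ ($p = \left(2 \left(-9\right) \left(18 - 26\right)\right)^{2} = \left(2 \left(-9\right) \left(-8\right)\right)^{2} = 144^{2} = 20736$)
$p + q = 20736 - \frac{1}{509} = \frac{10554623}{509}$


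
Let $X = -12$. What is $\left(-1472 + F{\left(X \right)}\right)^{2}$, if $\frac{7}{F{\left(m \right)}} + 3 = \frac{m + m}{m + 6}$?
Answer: $2146225$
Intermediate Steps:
$F{\left(m \right)} = \frac{7}{-3 + \frac{2 m}{6 + m}}$ ($F{\left(m \right)} = \frac{7}{-3 + \frac{m + m}{m + 6}} = \frac{7}{-3 + \frac{2 m}{6 + m}}$)
$\left(-1472 + F{\left(X \right)}\right)^{2} = \left(-1472 + \frac{7 \left(-6 - -12\right)}{18 - 12}\right)^{2} = \left(-1472 + \frac{7 \left(-6 + 12\right)}{6}\right)^{2} = \left(-1472 + 7 \cdot \frac{1}{6} \cdot 6\right)^{2} = \left(-1472 + 7\right)^{2} = \left(-1465\right)^{2} = 2146225$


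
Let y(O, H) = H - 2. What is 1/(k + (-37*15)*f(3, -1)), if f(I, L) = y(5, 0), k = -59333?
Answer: -1/58223 ≈ -1.7175e-5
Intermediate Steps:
y(O, H) = -2 + H
f(I, L) = -2 (f(I, L) = -2 + 0 = -2)
1/(k + (-37*15)*f(3, -1)) = 1/(-59333 - 37*15*(-2)) = 1/(-59333 - 555*(-2)) = 1/(-59333 + 1110) = 1/(-58223) = -1/58223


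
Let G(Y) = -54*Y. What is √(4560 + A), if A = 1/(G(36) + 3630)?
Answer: √12962239446/1686 ≈ 67.528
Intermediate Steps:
A = 1/1686 (A = 1/(-54*36 + 3630) = 1/(-1944 + 3630) = 1/1686 ≈ 0.00059312)
√(4560 + A) = √(4560 + 1/1686) = √(7688161/1686) = √12962239446/1686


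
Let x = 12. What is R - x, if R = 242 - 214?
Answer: 16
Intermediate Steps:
R = 28
R - x = 28 - 1*12 = 28 - 12 = 16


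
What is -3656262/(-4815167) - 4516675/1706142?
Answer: -15510442248521/8215358655714 ≈ -1.8880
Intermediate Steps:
-3656262/(-4815167) - 4516675/1706142 = -3656262*(-1/4815167) - 4516675*1/1706142 = 3656262/4815167 - 4516675/1706142 = -15510442248521/8215358655714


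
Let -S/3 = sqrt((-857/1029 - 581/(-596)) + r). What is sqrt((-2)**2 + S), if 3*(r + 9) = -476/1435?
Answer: sqrt(731469667600 - 61090*I*sqrt(723267274547055))/427630 ≈ 2.6301 - 1.708*I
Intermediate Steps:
r = -5603/615 (r = -9 + (-476/1435)/3 = -9 + (-476*1/1435)/3 = -9 + (1/3)*(-68/205) = -9 - 68/615 = -5603/615 ≈ -9.1106)
S = -I*sqrt(723267274547055)/2993410 (S = -3*sqrt((-857/1029 - 581/(-596)) - 5603/615) = -3*sqrt((-857*1/1029 - 581*(-1/596)) - 5603/615) = -3*sqrt((-857/1029 + 581/596) - 5603/615) = -3*sqrt(87077/613284 - 5603/615) = -I*sqrt(723267274547055)/2993410 ≈ -8.9843*I)
sqrt((-2)**2 + S) = sqrt((-2)**2 - I*sqrt(723267274547055)/2993410) = sqrt(4 - I*sqrt(723267274547055)/2993410)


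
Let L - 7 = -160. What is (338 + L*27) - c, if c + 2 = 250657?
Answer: -254448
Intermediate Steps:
c = 250655 (c = -2 + 250657 = 250655)
L = -153 (L = 7 - 160 = -153)
(338 + L*27) - c = (338 - 153*27) - 1*250655 = (338 - 4131) - 250655 = -3793 - 250655 = -254448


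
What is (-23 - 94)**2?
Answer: 13689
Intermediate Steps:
(-23 - 94)**2 = (-117)**2 = 13689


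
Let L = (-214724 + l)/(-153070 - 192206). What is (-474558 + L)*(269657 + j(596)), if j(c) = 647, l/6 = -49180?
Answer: -11072528855113504/86319 ≈ -1.2827e+11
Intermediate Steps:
l = -295080 (l = 6*(-49180) = -295080)
L = 127451/86319 (L = (-214724 - 295080)/(-153070 - 192206) = -509804/(-345276) = -509804*(-1/345276) = 127451/86319 ≈ 1.4765)
(-474558 + L)*(269657 + j(596)) = (-474558 + 127451/86319)*(269657 + 647) = -40963244551/86319*270304 = -11072528855113504/86319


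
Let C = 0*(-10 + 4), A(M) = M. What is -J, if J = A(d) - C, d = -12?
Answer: 12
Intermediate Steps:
C = 0 (C = 0*(-6) = 0)
J = -12 (J = -12 - 1*0 = -12 + 0 = -12)
-J = -1*(-12) = 12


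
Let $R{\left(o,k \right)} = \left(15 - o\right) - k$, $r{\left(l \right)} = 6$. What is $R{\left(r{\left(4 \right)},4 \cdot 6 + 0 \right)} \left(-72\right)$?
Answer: $1080$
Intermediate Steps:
$R{\left(o,k \right)} = 15 - k - o$
$R{\left(r{\left(4 \right)},4 \cdot 6 + 0 \right)} \left(-72\right) = \left(15 - \left(4 \cdot 6 + 0\right) - 6\right) \left(-72\right) = \left(15 - \left(24 + 0\right) - 6\right) \left(-72\right) = \left(15 - 24 - 6\right) \left(-72\right) = \left(-15\right) \left(-72\right) = 1080$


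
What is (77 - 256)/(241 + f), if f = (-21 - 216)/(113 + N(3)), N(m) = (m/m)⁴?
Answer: -6802/9079 ≈ -0.74920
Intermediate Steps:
N(m) = 1 (N(m) = 1⁴ = 1)
f = -79/38 (f = (-21 - 216)/(113 + 1) = -237/114 = -237*1/114 = -79/38 ≈ -2.0789)
(77 - 256)/(241 + f) = (77 - 256)/(241 - 79/38) = -179/9079/38 = -179*38/9079 = -6802/9079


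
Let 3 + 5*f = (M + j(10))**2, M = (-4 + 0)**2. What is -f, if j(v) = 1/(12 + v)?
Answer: -123157/2420 ≈ -50.891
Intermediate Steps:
M = 16 (M = (-4)**2 = 16)
f = 123157/2420 (f = -3/5 + (16 + 1/(12 + 10))**2/5 = -3/5 + (16 + 1/22)**2/5 = -3/5 + (353/22)**2/5 = -3/5 + (1/5)*(124609/484) = -3/5 + 124609/2420 = 123157/2420 ≈ 50.891)
-f = -1*123157/2420 = -123157/2420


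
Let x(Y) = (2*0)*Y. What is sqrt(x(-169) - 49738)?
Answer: I*sqrt(49738) ≈ 223.02*I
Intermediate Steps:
x(Y) = 0 (x(Y) = 0*Y = 0)
sqrt(x(-169) - 49738) = sqrt(0 - 49738) = sqrt(-49738) = I*sqrt(49738)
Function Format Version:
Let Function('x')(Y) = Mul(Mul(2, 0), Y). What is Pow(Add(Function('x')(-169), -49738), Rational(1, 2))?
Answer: Mul(I, Pow(49738, Rational(1, 2))) ≈ Mul(223.02, I)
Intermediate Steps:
Function('x')(Y) = 0 (Function('x')(Y) = Mul(0, Y) = 0)
Pow(Add(Function('x')(-169), -49738), Rational(1, 2)) = Pow(Add(0, -49738), Rational(1, 2)) = Pow(-49738, Rational(1, 2)) = Mul(I, Pow(49738, Rational(1, 2)))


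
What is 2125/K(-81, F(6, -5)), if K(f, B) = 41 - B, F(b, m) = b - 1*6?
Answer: 2125/41 ≈ 51.829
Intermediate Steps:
F(b, m) = -6 + b (F(b, m) = b - 6 = -6 + b)
2125/K(-81, F(6, -5)) = 2125/(41 - (-6 + 6)) = 2125/(41 - 1*0) = 2125/(41 + 0) = 2125/41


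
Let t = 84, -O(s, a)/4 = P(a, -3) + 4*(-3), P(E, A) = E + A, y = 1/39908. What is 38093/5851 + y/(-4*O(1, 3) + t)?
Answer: 164183262101/25218184464 ≈ 6.5105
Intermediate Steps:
y = 1/39908 ≈ 2.5058e-5
P(E, A) = A + E
O(s, a) = 60 - 4*a (O(s, a) = -4*((-3 + a) + 4*(-3)) = -4*((-3 + a) - 12) = -4*(-15 + a) = 60 - 4*a)
38093/5851 + y/(-4*O(1, 3) + t) = 38093/5851 + 1/(39908*(-4*(60 - 4*3) + 84)) = 38093*(1/5851) + 1/(39908*(-4*(60 - 12) + 84)) = 38093/5851 + 1/(39908*(-4*48 + 84)) = 38093/5851 + 1/(39908*(-192 + 84)) = 38093/5851 + (1/39908)/(-108) = 38093/5851 + (1/39908)*(-1/108) = 38093/5851 - 1/4310064 = 164183262101/25218184464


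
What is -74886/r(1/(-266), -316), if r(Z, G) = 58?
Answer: -37443/29 ≈ -1291.1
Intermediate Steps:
-74886/r(1/(-266), -316) = -74886/58 = -74886*1/58 = -37443/29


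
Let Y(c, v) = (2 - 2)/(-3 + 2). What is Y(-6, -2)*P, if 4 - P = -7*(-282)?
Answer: 0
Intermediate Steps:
P = -1970 (P = 4 - (-7)*(-282) = 4 - 1*1974 = 4 - 1974 = -1970)
Y(c, v) = 0 (Y(c, v) = 0/(-1) = 0*(-1) = 0)
Y(-6, -2)*P = 0*(-1970) = 0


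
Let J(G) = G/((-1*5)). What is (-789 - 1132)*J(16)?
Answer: 30736/5 ≈ 6147.2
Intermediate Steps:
J(G) = -G/5 (J(G) = G/(-5) = G*(-1/5) = -G/5)
(-789 - 1132)*J(16) = (-789 - 1132)*(-1/5*16) = -1921*(-16/5) = 30736/5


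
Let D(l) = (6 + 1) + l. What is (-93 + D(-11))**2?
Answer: 9409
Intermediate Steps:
D(l) = 7 + l
(-93 + D(-11))**2 = (-93 + (7 - 11))**2 = (-93 - 4)**2 = (-97)**2 = 9409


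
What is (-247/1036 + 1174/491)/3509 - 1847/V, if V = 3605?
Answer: -470406327859/919246203260 ≈ -0.51173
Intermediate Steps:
(-247/1036 + 1174/491)/3509 - 1847/V = (-247/1036 + 1174/491)/3509 - 1847/3605 = (-247*1/1036 + 1174*(1/491))*(1/3509) - 1847*1/3605 = (-247/1036 + 1174/491)*(1/3509) - 1847/3605 = (1094987/508676)*(1/3509) - 1847/3605 = 1094987/1784944084 - 1847/3605 = -470406327859/919246203260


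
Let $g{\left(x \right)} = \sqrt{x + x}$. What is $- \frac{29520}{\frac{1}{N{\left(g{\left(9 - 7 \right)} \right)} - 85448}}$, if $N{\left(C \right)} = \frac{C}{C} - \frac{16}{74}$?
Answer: $\frac{93328867440}{37} \approx 2.5224 \cdot 10^{9}$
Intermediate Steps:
$g{\left(x \right)} = \sqrt{2} \sqrt{x}$ ($g{\left(x \right)} = \sqrt{2 x} = \sqrt{2} \sqrt{x}$)
$N{\left(C \right)} = \frac{29}{37}$ ($N{\left(C \right)} = 1 - \frac{8}{37} = \frac{29}{37}$)
$- \frac{29520}{\frac{1}{N{\left(g{\left(9 - 7 \right)} \right)} - 85448}} = - \frac{29520}{\frac{1}{\frac{29}{37} - 85448}} = - \frac{29520}{\frac{1}{- \frac{3161547}{37}}} = - \frac{29520}{- \frac{37}{3161547}} = \left(-29520\right) \left(- \frac{3161547}{37}\right) = \frac{93328867440}{37}$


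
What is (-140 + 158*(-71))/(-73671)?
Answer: 3786/24557 ≈ 0.15417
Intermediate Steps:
(-140 + 158*(-71))/(-73671) = (-140 - 11218)*(-1/73671) = -11358*(-1/73671) = 3786/24557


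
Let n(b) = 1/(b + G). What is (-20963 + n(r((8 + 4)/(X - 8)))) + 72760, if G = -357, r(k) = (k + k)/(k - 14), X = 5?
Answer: 166216564/3209 ≈ 51797.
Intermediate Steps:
r(k) = 2*k/(-14 + k) (r(k) = (2*k)/(-14 + k) = 2*k/(-14 + k))
n(b) = 1/(-357 + b) (n(b) = 1/(b - 357) = 1/(-357 + b))
(-20963 + n(r((8 + 4)/(X - 8)))) + 72760 = (-20963 + 1/(-357 + 2*((8 + 4)/(5 - 8))/(-14 + (8 + 4)/(5 - 8)))) + 72760 = (-20963 + 1/(-357 + 2*(12/(-3))/(-14 + 12/(-3)))) + 72760 = (-20963 + 1/(-357 + 2*(12*(-⅓))/(-14 + 12*(-⅓)))) + 72760 = (-20963 + 1/(-357 + 2*(-4)/(-14 - 4))) + 72760 = (-20963 + 1/(-357 + 2*(-4)/(-18))) + 72760 = (-20963 + 1/(-357 + 2*(-4)*(-1/18))) + 72760 = (-20963 + 1/(-357 + 4/9)) + 72760 = (-20963 + 1/(-3209/9)) + 72760 = (-20963 - 9/3209) + 72760 = -67270276/3209 + 72760 = 166216564/3209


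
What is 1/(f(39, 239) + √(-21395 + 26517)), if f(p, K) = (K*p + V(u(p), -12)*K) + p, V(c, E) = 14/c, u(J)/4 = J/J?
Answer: 40786/415853961 - 4*√5122/415853961 ≈ 9.7389e-5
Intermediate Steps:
u(J) = 4 (u(J) = 4*(J/J) = 4*1 = 4)
f(p, K) = p + 7*K/2 + K*p (f(p, K) = (K*p + (14/4)*K) + p = (K*p + (14*(¼))*K) + p = (K*p + 7*K/2) + p = (7*K/2 + K*p) + p = p + 7*K/2 + K*p)
1/(f(39, 239) + √(-21395 + 26517)) = 1/((39 + (7/2)*239 + 239*39) + √(-21395 + 26517)) = 1/((39 + 1673/2 + 9321) + √5122) = 1/(20393/2 + √5122)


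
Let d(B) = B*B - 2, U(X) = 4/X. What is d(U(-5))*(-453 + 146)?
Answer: 10438/25 ≈ 417.52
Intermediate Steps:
d(B) = -2 + B² (d(B) = B² - 2 = -2 + B²)
d(U(-5))*(-453 + 146) = (-2 + (4/(-5))²)*(-453 + 146) = (-2 + (4*(-⅕))²)*(-307) = (-2 + (-⅘)²)*(-307) = (-2 + 16/25)*(-307) = -34/25*(-307) = 10438/25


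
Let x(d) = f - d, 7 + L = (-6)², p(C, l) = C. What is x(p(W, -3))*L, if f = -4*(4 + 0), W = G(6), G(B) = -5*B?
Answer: 406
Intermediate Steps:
W = -30 (W = -5*6 = -30)
L = 29 (L = -7 + (-6)² = -7 + 36 = 29)
f = -16 (f = -4*4 = -16)
x(d) = -16 - d
x(p(W, -3))*L = (-16 - 1*(-30))*29 = (-16 + 30)*29 = 14*29 = 406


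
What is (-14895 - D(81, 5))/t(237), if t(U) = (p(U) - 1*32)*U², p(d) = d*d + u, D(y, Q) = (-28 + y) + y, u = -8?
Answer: -15029/3152709801 ≈ -4.7670e-6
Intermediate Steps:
D(y, Q) = -28 + 2*y
p(d) = -8 + d² (p(d) = d*d - 8 = d² - 8 = -8 + d²)
t(U) = U²*(-40 + U²) (t(U) = ((-8 + U²) - 1*32)*U² = ((-8 + U²) - 32)*U² = (-40 + U²)*U² = U²*(-40 + U²))
(-14895 - D(81, 5))/t(237) = (-14895 - (-28 + 2*81))/((237²*(-40 + 237²))) = (-14895 - (-28 + 162))/((56169*(-40 + 56169))) = (-14895 - 1*134)/((56169*56129)) = (-14895 - 134)/3152709801 = -15029*1/3152709801 = -15029/3152709801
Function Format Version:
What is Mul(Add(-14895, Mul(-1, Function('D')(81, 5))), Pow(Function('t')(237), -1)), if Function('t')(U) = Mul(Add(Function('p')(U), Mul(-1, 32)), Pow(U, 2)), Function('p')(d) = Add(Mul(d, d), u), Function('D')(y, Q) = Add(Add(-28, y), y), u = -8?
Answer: Rational(-15029, 3152709801) ≈ -4.7670e-6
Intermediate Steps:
Function('D')(y, Q) = Add(-28, Mul(2, y))
Function('p')(d) = Add(-8, Pow(d, 2)) (Function('p')(d) = Add(Mul(d, d), -8) = Add(Pow(d, 2), -8) = Add(-8, Pow(d, 2)))
Function('t')(U) = Mul(Pow(U, 2), Add(-40, Pow(U, 2))) (Function('t')(U) = Mul(Add(Add(-8, Pow(U, 2)), Mul(-1, 32)), Pow(U, 2)) = Mul(Add(Add(-8, Pow(U, 2)), -32), Pow(U, 2)) = Mul(Add(-40, Pow(U, 2)), Pow(U, 2)) = Mul(Pow(U, 2), Add(-40, Pow(U, 2))))
Mul(Add(-14895, Mul(-1, Function('D')(81, 5))), Pow(Function('t')(237), -1)) = Mul(Add(-14895, Mul(-1, Add(-28, Mul(2, 81)))), Pow(Mul(Pow(237, 2), Add(-40, Pow(237, 2))), -1)) = Mul(Add(-14895, Mul(-1, Add(-28, 162))), Pow(Mul(56169, Add(-40, 56169)), -1)) = Mul(Add(-14895, Mul(-1, 134)), Pow(Mul(56169, 56129), -1)) = Mul(Add(-14895, -134), Pow(3152709801, -1)) = Mul(-15029, Rational(1, 3152709801)) = Rational(-15029, 3152709801)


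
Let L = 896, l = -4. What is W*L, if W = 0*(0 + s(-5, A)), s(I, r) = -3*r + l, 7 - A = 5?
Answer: 0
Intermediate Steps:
A = 2 (A = 7 - 1*5 = 7 - 5 = 2)
s(I, r) = -4 - 3*r (s(I, r) = -3*r - 4 = -4 - 3*r)
W = 0 (W = 0*(0 + (-4 - 3*2)) = 0*(0 + (-4 - 6)) = 0*(0 - 10) = 0*(-10) = 0)
W*L = 0*896 = 0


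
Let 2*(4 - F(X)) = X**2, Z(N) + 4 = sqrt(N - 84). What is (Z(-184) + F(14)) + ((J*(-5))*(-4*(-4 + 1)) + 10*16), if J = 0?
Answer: 62 + 2*I*sqrt(67) ≈ 62.0 + 16.371*I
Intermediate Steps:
Z(N) = -4 + sqrt(-84 + N) (Z(N) = -4 + sqrt(N - 84) = -4 + sqrt(-84 + N))
F(X) = 4 - X**2/2
(Z(-184) + F(14)) + ((J*(-5))*(-4*(-4 + 1)) + 10*16) = ((-4 + sqrt(-84 - 184)) + (4 - 1/2*14**2)) + ((0*(-5))*(-4*(-4 + 1)) + 10*16) = ((-4 + sqrt(-268)) + (4 - 1/2*196)) + (0*(-4*(-3)) + 160) = ((-4 + 2*I*sqrt(67)) + (4 - 98)) + (0*12 + 160) = ((-4 + 2*I*sqrt(67)) - 94) + (0 + 160) = (-98 + 2*I*sqrt(67)) + 160 = 62 + 2*I*sqrt(67)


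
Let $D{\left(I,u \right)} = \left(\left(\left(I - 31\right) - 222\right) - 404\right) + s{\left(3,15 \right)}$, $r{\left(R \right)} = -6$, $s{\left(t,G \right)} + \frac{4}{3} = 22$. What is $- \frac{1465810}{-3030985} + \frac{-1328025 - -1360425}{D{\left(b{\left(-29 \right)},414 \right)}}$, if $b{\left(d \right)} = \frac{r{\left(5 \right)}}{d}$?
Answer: $- \frac{1692523639034}{33548760571} \approx -50.45$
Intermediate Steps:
$s{\left(t,G \right)} = \frac{62}{3}$ ($s{\left(t,G \right)} = - \frac{4}{3} + 22 = \frac{62}{3}$)
$b{\left(d \right)} = - \frac{6}{d}$
$D{\left(I,u \right)} = - \frac{1909}{3} + I$ ($D{\left(I,u \right)} = \left(\left(\left(I - 31\right) - 222\right) - 404\right) + \frac{62}{3} = \left(\left(\left(-31 + I\right) - 222\right) - 404\right) + \frac{62}{3} = \left(\left(-253 + I\right) - 404\right) + \frac{62}{3} = \left(-657 + I\right) + \frac{62}{3} = - \frac{1909}{3} + I$)
$- \frac{1465810}{-3030985} + \frac{-1328025 - -1360425}{D{\left(b{\left(-29 \right)},414 \right)}} = - \frac{1465810}{-3030985} + \frac{-1328025 - -1360425}{- \frac{1909}{3} - \frac{6}{-29}} = \left(-1465810\right) \left(- \frac{1}{3030985}\right) + \frac{-1328025 + 1360425}{- \frac{1909}{3} - - \frac{6}{29}} = \frac{293162}{606197} + \frac{32400}{- \frac{1909}{3} + \frac{6}{29}} = \frac{293162}{606197} + \frac{32400}{- \frac{55343}{87}} = \frac{293162}{606197} + 32400 \left(- \frac{87}{55343}\right) = \frac{293162}{606197} - \frac{2818800}{55343} = - \frac{1692523639034}{33548760571}$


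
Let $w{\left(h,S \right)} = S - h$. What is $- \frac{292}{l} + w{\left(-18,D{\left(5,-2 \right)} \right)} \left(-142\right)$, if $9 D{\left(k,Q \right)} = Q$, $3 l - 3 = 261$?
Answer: $- \frac{500497}{198} \approx -2527.8$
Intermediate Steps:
$l = 88$ ($l = 1 + \frac{1}{3} \cdot 261 = 1 + 87 = 88$)
$D{\left(k,Q \right)} = \frac{Q}{9}$
$- \frac{292}{l} + w{\left(-18,D{\left(5,-2 \right)} \right)} \left(-142\right) = - \frac{292}{88} + \left(\frac{1}{9} \left(-2\right) - -18\right) \left(-142\right) = \left(-292\right) \frac{1}{88} + \left(- \frac{2}{9} + 18\right) \left(-142\right) = - \frac{73}{22} + \frac{160}{9} \left(-142\right) = - \frac{73}{22} - \frac{22720}{9} = - \frac{500497}{198}$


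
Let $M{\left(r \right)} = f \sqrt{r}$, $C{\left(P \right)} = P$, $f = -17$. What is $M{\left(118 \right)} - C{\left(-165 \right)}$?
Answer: $165 - 17 \sqrt{118} \approx -19.667$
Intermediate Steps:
$M{\left(r \right)} = - 17 \sqrt{r}$
$M{\left(118 \right)} - C{\left(-165 \right)} = - 17 \sqrt{118} - -165 = - 17 \sqrt{118} + 165 = 165 - 17 \sqrt{118}$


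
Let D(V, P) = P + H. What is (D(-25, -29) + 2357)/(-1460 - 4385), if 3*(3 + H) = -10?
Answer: -199/501 ≈ -0.39721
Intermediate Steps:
H = -19/3 (H = -3 + (1/3)*(-10) = -3 - 10/3 = -19/3 ≈ -6.3333)
D(V, P) = -19/3 + P (D(V, P) = P - 19/3 = -19/3 + P)
(D(-25, -29) + 2357)/(-1460 - 4385) = ((-19/3 - 29) + 2357)/(-1460 - 4385) = (-106/3 + 2357)/(-5845) = (6965/3)*(-1/5845) = -199/501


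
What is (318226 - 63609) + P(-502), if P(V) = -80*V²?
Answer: -19905703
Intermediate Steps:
(318226 - 63609) + P(-502) = (318226 - 63609) - 80*(-502)² = 254617 - 80*252004 = 254617 - 20160320 = -19905703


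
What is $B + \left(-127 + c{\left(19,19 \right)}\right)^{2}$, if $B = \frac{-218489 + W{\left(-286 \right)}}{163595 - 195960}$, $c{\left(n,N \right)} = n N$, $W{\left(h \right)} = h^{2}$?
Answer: $\frac{1772314633}{32365} \approx 54760.0$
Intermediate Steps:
$c{\left(n,N \right)} = N n$
$B = \frac{136693}{32365}$ ($B = \frac{-218489 + \left(-286\right)^{2}}{163595 - 195960} = \frac{-218489 + 81796}{-32365} = \left(-136693\right) \left(- \frac{1}{32365}\right) = \frac{136693}{32365} \approx 4.2235$)
$B + \left(-127 + c{\left(19,19 \right)}\right)^{2} = \frac{136693}{32365} + \left(-127 + 19 \cdot 19\right)^{2} = \frac{136693}{32365} + \left(-127 + 361\right)^{2} = \frac{136693}{32365} + 234^{2} = \frac{136693}{32365} + 54756 = \frac{1772314633}{32365}$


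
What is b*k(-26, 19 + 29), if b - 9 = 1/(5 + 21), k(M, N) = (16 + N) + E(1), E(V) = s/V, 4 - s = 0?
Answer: 7990/13 ≈ 614.62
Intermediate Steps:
s = 4 (s = 4 - 1*0 = 4 + 0 = 4)
E(V) = 4/V
k(M, N) = 20 + N (k(M, N) = (16 + N) + 4/1 = (16 + N) + 4*1 = (16 + N) + 4 = 20 + N)
b = 235/26 (b = 9 + 1/(5 + 21) = 9 + 1/26 = 235/26 ≈ 9.0385)
b*k(-26, 19 + 29) = 235*(20 + (19 + 29))/26 = 235*(20 + 48)/26 = (235/26)*68 = 7990/13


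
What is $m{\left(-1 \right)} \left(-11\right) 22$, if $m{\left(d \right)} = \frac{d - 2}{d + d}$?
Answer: $-363$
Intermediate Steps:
$m{\left(d \right)} = \frac{-2 + d}{2 d}$
$m{\left(-1 \right)} \left(-11\right) 22 = \frac{-2 - 1}{2 \left(-1\right)} \left(-11\right) 22 = \frac{1}{2} \left(-1\right) \left(-3\right) \left(-11\right) 22 = \frac{3}{2} \left(-11\right) 22 = \left(- \frac{33}{2}\right) 22 = -363$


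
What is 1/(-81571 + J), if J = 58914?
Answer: -1/22657 ≈ -4.4136e-5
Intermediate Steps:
1/(-81571 + J) = 1/(-81571 + 58914) = 1/(-22657) = -1/22657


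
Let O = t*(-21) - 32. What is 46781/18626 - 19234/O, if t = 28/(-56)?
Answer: 718516551/800918 ≈ 897.12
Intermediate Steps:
t = -½ (t = 28*(-1/56) = -½ ≈ -0.50000)
O = -43/2 (O = -½*(-21) - 32 = 21/2 - 32 = -43/2 ≈ -21.500)
46781/18626 - 19234/O = 46781/18626 - 19234/(-43/2) = 46781*(1/18626) - 19234*(-2/43) = 46781/18626 + 38468/43 = 718516551/800918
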